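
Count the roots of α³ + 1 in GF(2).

Write h(α) = α³ + 1.
Evaluate at each of the 2 elements of GF(2):
h(0) = 1; h(1) = 0 → root.
Roots: {1}.

1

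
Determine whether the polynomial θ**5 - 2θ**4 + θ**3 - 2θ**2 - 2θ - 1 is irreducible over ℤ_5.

No

Write P(θ) = θ**5 - 2θ**4 + θ**3 - 2θ**2 - 2θ - 1.
Check for roots in ℤ_5: P(0) = 4; P(1) = 0 → root; P(2) = 0 → root; P(3) = 3; P(4) = 0 → root.
P(1) = 0, so (θ − 1) divides P(θ); P is reducible.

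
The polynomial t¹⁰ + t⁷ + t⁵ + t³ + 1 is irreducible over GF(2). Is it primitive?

No

Write f(t) = t¹⁰ + t⁷ + t⁵ + t³ + 1.
|GF(2^10)^×| = 2^10 − 1 = 1023. Prime factorization: 1023 = 3·11·31.
f is primitive ⇔ t has order 1023 in GF(2)[t]/(f), i.e. t^(1023/q) ≠ 1 for each prime q | 1023.
t^(341) mod f = t⁸ + t⁶ + t⁴ + t.
t^(93) mod f = t⁹ + t⁷ + t⁶ + t⁴ + t + 1.
t^(33) mod f = 1
Since t^(33) = 1, the order of t divides 33 < 1023; not primitive.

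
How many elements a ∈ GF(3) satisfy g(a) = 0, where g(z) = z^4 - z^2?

3

Evaluate at each of the 3 elements of GF(3):
g(0) = 0 → root; g(1) = 0 → root; g(2) = 0 → root.
Roots: {0, 1, 2}.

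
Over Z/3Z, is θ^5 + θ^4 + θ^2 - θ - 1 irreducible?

Yes

Write m(θ) = θ^5 + θ^4 + θ^2 - θ - 1.
Check for roots in Z/3Z: m(0) = 2; m(1) = 1; m(2) = 1.
No roots, so no linear factors.
Monic irreducibles of degree 2 over GF(3): θ^2 + 1, θ^2 + θ - 1, θ^2 - θ - 1.
None of them divide m (all give nonzero remainder).
No irreducible factor of degree ≤ 2 exists, so m is irreducible over GF(3).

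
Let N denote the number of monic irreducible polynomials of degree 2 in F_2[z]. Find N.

1

The number of monic irreducibles of degree 2 over GF(2) is (1/2)·Σ_{d∣2} μ(2/d) 2^d.
Divisors of 2: 1, 2; μ(2/d) for each: -1, 1.
Σ = − 2^1 + 2^2 = 2.
N = 2/2 = 1.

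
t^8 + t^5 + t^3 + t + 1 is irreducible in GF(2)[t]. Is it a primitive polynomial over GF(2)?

Yes

Write f(t) = t^8 + t^5 + t^3 + t + 1.
|GF(2^8)^×| = 2^8 − 1 = 255. Prime factorization: 255 = 3·5·17.
f is primitive ⇔ t has order 255 in GF(2)[t]/(f), i.e. t^(255/q) ≠ 1 for each prime q | 255.
t^(85) mod f = t^7 + t^6 + t^5 + t^3 + t + 1.
t^(51) mod f = t^4 + t + 1.
t^(15) mod f = t^7 + t^6 + t^5 + 1.
None equal 1, so t has full order 255; f is primitive.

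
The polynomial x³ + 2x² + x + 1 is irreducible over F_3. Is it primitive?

Yes

Write f(x) = x³ + 2x² + x + 1.
|GF(3^3)^×| = 3^3 − 1 = 26. Prime factorization: 26 = 2·13.
f is primitive ⇔ x has order 26 in GF(3)[x]/(f), i.e. x^(26/q) ≠ 1 for each prime q | 26.
x^(13) mod f = 2.
x^(2) mod f = x².
None equal 1, so x has full order 26; f is primitive.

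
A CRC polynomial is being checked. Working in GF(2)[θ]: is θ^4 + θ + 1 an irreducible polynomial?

Yes

Write m(θ) = θ^4 + θ + 1.
Check for roots in GF(2): m(0) = 1; m(1) = 1.
No roots, so no linear factors.
Monic irreducibles of degree 2 over GF(2): θ^2 + θ + 1.
None of them divide m (all give nonzero remainder).
No irreducible factor of degree ≤ 2 exists, so m is irreducible over GF(2).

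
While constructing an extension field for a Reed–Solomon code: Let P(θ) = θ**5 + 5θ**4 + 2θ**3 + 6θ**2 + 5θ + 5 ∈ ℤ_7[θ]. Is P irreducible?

Yes

Check for roots in ℤ_7: P(0) = 5; P(1) = 3; P(2) = 6; P(3) = 6; P(4) = 5; P(5) = 2; P(6) = 1.
No roots, so no linear factors.
Degree-2 irreducible divisors: test the 21 monic irreducibles of degree 2 over GF(7).
None of them divide P (all give nonzero remainder).
No irreducible factor of degree ≤ 2 exists, so P is irreducible over GF(7).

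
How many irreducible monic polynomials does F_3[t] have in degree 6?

x^(3^6) − x is the product of all monic irreducibles of degree dividing 6; Möbius inversion gives N = (1/6) Σ μ(6/d)·3^d.
Divisors of 6: 1, 2, 3, 6; μ(6/d) for each: 1, -1, -1, 1.
Σ = 3^1 − 3^2 − 3^3 + 3^6 = 696.
N = 696/6 = 116.

116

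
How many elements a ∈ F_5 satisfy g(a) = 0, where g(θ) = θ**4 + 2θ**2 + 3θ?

3

Evaluate at each of the 5 elements of F_5:
g(0) = 0 → root; g(1) = 1; g(2) = 0 → root; g(3) = 3; g(4) = 0 → root.
Roots: {0, 2, 4}.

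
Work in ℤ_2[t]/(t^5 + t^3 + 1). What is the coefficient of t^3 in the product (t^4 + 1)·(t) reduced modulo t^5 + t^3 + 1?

Multiply in ℤ_2[t]: (t^4 + 1)·(t) = t^5 + t.
Reduce using t^5 ≡ t^3 + 1 (mod t^5 + t^3 + 1).
Reduced: t^3 + t + 1.

1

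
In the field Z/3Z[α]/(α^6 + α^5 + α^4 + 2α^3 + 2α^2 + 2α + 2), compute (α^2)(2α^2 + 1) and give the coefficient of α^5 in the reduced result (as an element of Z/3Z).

Multiply in Z/3Z[α]: (α^2)·(2α^2 + 1) = 2α^4 + α^2.
Reduced: 2α^4 + α^2.

0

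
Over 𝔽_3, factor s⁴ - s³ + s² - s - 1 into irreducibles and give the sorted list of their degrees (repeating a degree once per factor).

Write g(s) = s⁴ - s³ + s² - s - 1.
Roots in 𝔽_3: g(0) = 2; g(1) = 2; g(2) = 0 → root.
Linear factors from roots: (s + 1).
Complete factorization: g(s) = (s + 1)·(s³ + s² - 1).
Factor degrees with multiplicity: 1 + 3 = 4.

1, 3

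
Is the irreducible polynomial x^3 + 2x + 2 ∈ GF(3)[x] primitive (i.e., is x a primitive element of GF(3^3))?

Write f(x) = x^3 + 2x + 2.
|GF(3^3)^×| = 3^3 − 1 = 26. Prime factorization: 26 = 2·13.
f is primitive ⇔ x has order 26 in GF(3)[x]/(f), i.e. x^(26/q) ≠ 1 for each prime q | 26.
x^(13) mod f = 1
x^(2) mod f = x^2.
Since x^(13) = 1, the order of x divides 13 < 26; not primitive.

No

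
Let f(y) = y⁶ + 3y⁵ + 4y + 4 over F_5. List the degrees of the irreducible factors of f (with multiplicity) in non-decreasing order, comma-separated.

6

Roots in F_5: f(0) = 4; f(1) = 2; f(2) = 2; f(3) = 4; f(4) = 3.
Complete factorization: f(y) = (y⁶ + 3y⁵ + 4y + 4).
Factor degrees with multiplicity: 6 = 6.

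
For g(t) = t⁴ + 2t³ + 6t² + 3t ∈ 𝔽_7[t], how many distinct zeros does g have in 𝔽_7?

1

Evaluate at each of the 7 elements of 𝔽_7:
g(0) = 0 → root; g(1) = 5; g(2) = 6; g(3) = 2; g(4) = 2; g(5) = 4; g(6) = 2.
Roots: {0}.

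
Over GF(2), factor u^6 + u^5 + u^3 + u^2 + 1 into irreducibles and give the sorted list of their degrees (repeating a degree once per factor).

Write g(u) = u^6 + u^5 + u^3 + u^2 + 1.
Roots in GF(2): g(0) = 1; g(1) = 1.
Complete factorization: g(u) = (u^6 + u^5 + u^3 + u^2 + 1).
Factor degrees with multiplicity: 6 = 6.

6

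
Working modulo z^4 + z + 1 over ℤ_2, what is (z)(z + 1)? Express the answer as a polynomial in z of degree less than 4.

Multiply in ℤ_2[z]: (z)·(z + 1) = z^2 + z.
Reduced: z^2 + z.

z^2 + z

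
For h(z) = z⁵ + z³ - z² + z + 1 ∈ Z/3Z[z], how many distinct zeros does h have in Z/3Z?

Evaluate at each of the 3 elements of Z/3Z:
h(0) = 1; h(1) = 0 → root; h(2) = 0 → root.
Roots: {1, 2}.

2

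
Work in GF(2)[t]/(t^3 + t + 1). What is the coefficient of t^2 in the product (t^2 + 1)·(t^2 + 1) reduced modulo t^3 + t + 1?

1

Multiply in GF(2)[t]: (t^2 + 1)·(t^2 + 1) = t^4 + 1.
Reduce using t^3 ≡ t + 1 (mod t^3 + t + 1).
Reduced: t^2 + t + 1.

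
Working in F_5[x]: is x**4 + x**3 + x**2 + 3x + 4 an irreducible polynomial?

Write g(x) = x**4 + x**3 + x**2 + 3x + 4.
Check for roots in F_5: g(0) = 4; g(1) = 0 → root; g(2) = 3; g(3) = 0 → root; g(4) = 2.
g(1) = 0, so (x − 1) divides g(x); g is reducible.

No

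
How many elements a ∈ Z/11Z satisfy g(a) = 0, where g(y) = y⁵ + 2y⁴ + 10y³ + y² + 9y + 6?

4

Evaluate at each of the 11 elements of Z/11Z:
g(0) = 6; g(1) = 7; g(2) = 7; g(3) = 2; g(4) = 1; g(5) = 3; g(6) = 7; g(7) = 0 → root; g(8) = 0 → root; g(9) = 0 → root; g(10) = 0 → root.
Roots: {7, 8, 9, 10}.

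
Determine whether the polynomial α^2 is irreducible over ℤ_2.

No

Write h(α) = α^2.
Check for roots in ℤ_2: h(0) = 0 → root; h(1) = 1.
h(0) = 0, so (α) divides h(α); h is reducible.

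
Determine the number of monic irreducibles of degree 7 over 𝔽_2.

Gauss's count: N_{2}(7) = (1/7) Σ_{d|7} μ(7/d)·2^d.
Divisors of 7: 1, 7; μ(7/d) for each: -1, 1.
Σ = − 2^1 + 2^7 = 126.
N = 126/7 = 18.

18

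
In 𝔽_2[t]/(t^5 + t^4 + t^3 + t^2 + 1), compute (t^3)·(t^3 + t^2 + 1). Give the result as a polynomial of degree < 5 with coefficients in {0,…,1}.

t^4 + t

Multiply in 𝔽_2[t]: (t^3)·(t^3 + t^2 + 1) = t^6 + t^5 + t^3.
Reduce using t^5 ≡ t^4 + t^3 + t^2 + 1 (mod t^5 + t^4 + t^3 + t^2 + 1).
Reduced: t^4 + t.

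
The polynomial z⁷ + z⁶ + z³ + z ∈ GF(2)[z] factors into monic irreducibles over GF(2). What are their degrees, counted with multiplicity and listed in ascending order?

1, 1, 2, 3

Write f(z) = z⁷ + z⁶ + z³ + z.
Roots in GF(2): f(0) = 0 → root; f(1) = 0 → root.
Linear factors from roots: (z), (z + 1).
Complete factorization: f(z) = (z)·(z + 1)·(z² + z + 1)·(z³ + z² + 1).
Factor degrees with multiplicity: 1 + 1 + 2 + 3 = 7.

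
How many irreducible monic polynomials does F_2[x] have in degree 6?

9

The number of monic irreducibles of degree 6 over GF(2) is (1/6)·Σ_{d∣6} μ(6/d) 2^d.
Divisors of 6: 1, 2, 3, 6; μ(6/d) for each: 1, -1, -1, 1.
Σ = 2^1 − 2^2 − 2^3 + 2^6 = 54.
N = 54/6 = 9.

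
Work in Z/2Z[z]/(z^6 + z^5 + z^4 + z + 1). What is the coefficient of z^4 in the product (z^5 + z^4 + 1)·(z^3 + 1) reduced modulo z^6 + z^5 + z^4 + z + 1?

0

Multiply in Z/2Z[z]: (z^5 + z^4 + 1)·(z^3 + 1) = z^8 + z^7 + z^5 + z^4 + z^3 + 1.
Reduce using z^6 ≡ z^5 + z^4 + z + 1 (mod z^6 + z^5 + z^4 + z + 1).
Reduced: z^2 + z.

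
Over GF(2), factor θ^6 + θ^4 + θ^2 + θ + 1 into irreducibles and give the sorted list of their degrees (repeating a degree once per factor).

6

Write f(θ) = θ^6 + θ^4 + θ^2 + θ + 1.
Roots in GF(2): f(0) = 1; f(1) = 1.
Complete factorization: f(θ) = (θ^6 + θ^4 + θ^2 + θ + 1).
Factor degrees with multiplicity: 6 = 6.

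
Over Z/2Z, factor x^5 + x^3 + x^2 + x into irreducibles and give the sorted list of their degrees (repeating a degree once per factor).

Write g(x) = x^5 + x^3 + x^2 + x.
Roots in Z/2Z: g(0) = 0 → root; g(1) = 0 → root.
Linear factors from roots: (x), (x + 1).
Complete factorization: g(x) = (x)·(x + 1)·(x^3 + x^2 + 1).
Factor degrees with multiplicity: 1 + 1 + 3 = 5.

1, 1, 3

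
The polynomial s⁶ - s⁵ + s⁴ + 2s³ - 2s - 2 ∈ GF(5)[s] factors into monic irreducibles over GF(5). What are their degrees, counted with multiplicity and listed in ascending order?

Write h(s) = s⁶ - s⁵ + s⁴ + 2s³ - 2s - 2.
Roots in GF(5): h(0) = 3; h(1) = 4; h(2) = 3; h(3) = 3; h(4) = 1.
Complete factorization: h(s) = (s⁶ - s⁵ + s⁴ + 2s³ - 2s - 2).
Factor degrees with multiplicity: 6 = 6.

6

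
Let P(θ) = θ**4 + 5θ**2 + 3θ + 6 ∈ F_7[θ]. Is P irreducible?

Check for roots in F_7: P(0) = 6; P(1) = 1; P(2) = 6; P(3) = 1; P(4) = 4; P(5) = 1; P(6) = 2.
No roots, so no linear factors.
Degree-2 irreducible divisors: test the 21 monic irreducibles of degree 2 over GF(7).
None of them divide P (all give nonzero remainder).
No irreducible factor of degree ≤ 2 exists, so P is irreducible over GF(7).

Yes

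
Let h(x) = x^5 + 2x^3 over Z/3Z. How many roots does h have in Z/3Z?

Evaluate at each of the 3 elements of Z/3Z:
h(0) = 0 → root; h(1) = 0 → root; h(2) = 0 → root.
Roots: {0, 1, 2}.

3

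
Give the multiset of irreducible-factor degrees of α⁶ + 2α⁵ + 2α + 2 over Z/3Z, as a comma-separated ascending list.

Write f(α) = α⁶ + 2α⁵ + 2α + 2.
Roots in Z/3Z: f(0) = 2; f(1) = 1; f(2) = 2.
Complete factorization: f(α) = (α⁶ + 2α⁵ + 2α + 2).
Factor degrees with multiplicity: 6 = 6.

6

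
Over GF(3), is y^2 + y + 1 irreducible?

Write P(y) = y^2 + y + 1.
Check for roots in GF(3): P(0) = 1; P(1) = 0 → root; P(2) = 1.
P(1) = 0, so (y − 1) divides P(y); P is reducible.

No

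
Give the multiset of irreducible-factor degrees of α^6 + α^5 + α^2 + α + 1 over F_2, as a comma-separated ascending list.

6

Write h(α) = α^6 + α^5 + α^2 + α + 1.
Roots in F_2: h(0) = 1; h(1) = 1.
Complete factorization: h(α) = (α^6 + α^5 + α^2 + α + 1).
Factor degrees with multiplicity: 6 = 6.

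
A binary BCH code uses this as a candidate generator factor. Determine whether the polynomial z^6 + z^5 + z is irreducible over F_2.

No

Write g(z) = z^6 + z^5 + z.
Check for roots in F_2: g(0) = 0 → root; g(1) = 1.
g(0) = 0, so (z) divides g(z); g is reducible.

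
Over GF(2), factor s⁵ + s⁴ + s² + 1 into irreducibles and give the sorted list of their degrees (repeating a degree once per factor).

Write g(s) = s⁵ + s⁴ + s² + 1.
Roots in GF(2): g(0) = 1; g(1) = 0 → root.
Linear factors from roots: (s + 1).
Complete factorization: g(s) = (s + 1)·(s⁴ + s + 1).
Factor degrees with multiplicity: 1 + 4 = 5.

1, 4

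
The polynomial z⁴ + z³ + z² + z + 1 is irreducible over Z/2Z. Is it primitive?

Write f(z) = z⁴ + z³ + z² + z + 1.
|GF(2^4)^×| = 2^4 − 1 = 15. Prime factorization: 15 = 3·5.
f is primitive ⇔ z has order 15 in GF(2)[z]/(f), i.e. z^(15/q) ≠ 1 for each prime q | 15.
z^(5) mod f = 1
z^(3) mod f = z³.
Since z^(5) = 1, the order of z divides 5 < 15; not primitive.

No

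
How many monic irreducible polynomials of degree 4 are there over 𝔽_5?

x^(5^4) − x is the product of all monic irreducibles of degree dividing 4; Möbius inversion gives N = (1/4) Σ μ(4/d)·5^d.
Divisors of 4: 1, 2, 4; μ(4/d) for each: 0, -1, 1.
Σ = − 5^2 + 5^4 = 600.
N = 600/4 = 150.

150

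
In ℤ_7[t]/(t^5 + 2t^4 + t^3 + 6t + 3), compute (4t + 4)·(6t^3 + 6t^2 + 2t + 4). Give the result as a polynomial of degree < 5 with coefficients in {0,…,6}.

3t^4 + 6t^3 + 4t^2 + 3t + 2

Multiply in ℤ_7[t]: (4t + 4)·(6t^3 + 6t^2 + 2t + 4) = 3t^4 + 6t^3 + 4t^2 + 3t + 2.
Reduced: 3t^4 + 6t^3 + 4t^2 + 3t + 2.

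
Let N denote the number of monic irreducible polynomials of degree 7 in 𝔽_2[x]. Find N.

18

By the necklace-counting formula, N_2(7) = (1/7) Σ_{d|7} μ(7/d)·2^d.
Divisors of 7: 1, 7; μ(7/d) for each: -1, 1.
Σ = − 2^1 + 2^7 = 126.
N = 126/7 = 18.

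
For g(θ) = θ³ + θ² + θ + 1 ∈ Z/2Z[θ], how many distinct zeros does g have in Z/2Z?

1

Evaluate at each of the 2 elements of Z/2Z:
g(0) = 1; g(1) = 0 → root.
Roots: {1}.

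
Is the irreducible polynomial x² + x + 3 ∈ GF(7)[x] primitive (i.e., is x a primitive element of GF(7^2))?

Yes

Write f(x) = x² + x + 3.
|GF(7^2)^×| = 7^2 − 1 = 48. Prime factorization: 48 = 2^4·3.
f is primitive ⇔ x has order 48 in GF(7)[x]/(f), i.e. x^(48/q) ≠ 1 for each prime q | 48.
x^(24) mod f = 6.
x^(16) mod f = 2.
None equal 1, so x has full order 48; f is primitive.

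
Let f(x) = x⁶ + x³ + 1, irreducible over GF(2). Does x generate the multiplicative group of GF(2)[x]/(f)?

|GF(2^6)^×| = 2^6 − 1 = 63. Prime factorization: 63 = 3^2·7.
f is primitive ⇔ x has order 63 in GF(2)[x]/(f), i.e. x^(63/q) ≠ 1 for each prime q | 63.
x^(21) mod f = x³.
x^(9) mod f = 1
Since x^(9) = 1, the order of x divides 9 < 63; not primitive.

No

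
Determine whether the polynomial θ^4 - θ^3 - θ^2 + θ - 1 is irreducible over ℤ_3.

Yes

Write f(θ) = θ^4 - θ^3 - θ^2 + θ - 1.
Check for roots in ℤ_3: f(0) = 2; f(1) = 2; f(2) = 2.
No roots, so no linear factors.
Monic irreducibles of degree 2 over GF(3): θ^2 + 1, θ^2 + θ - 1, θ^2 - θ - 1.
None of them divide f (all give nonzero remainder).
No irreducible factor of degree ≤ 2 exists, so f is irreducible over GF(3).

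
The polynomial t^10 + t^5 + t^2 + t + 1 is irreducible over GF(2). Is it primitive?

Write f(t) = t^10 + t^5 + t^2 + t + 1.
|GF(2^10)^×| = 2^10 − 1 = 1023. Prime factorization: 1023 = 3·11·31.
f is primitive ⇔ t has order 1023 in GF(2)[t]/(f), i.e. t^(1023/q) ≠ 1 for each prime q | 1023.
t^(341) mod f = t^5 + t.
t^(93) mod f = t^9 + t^8.
t^(33) mod f = t^9 + t^8 + t^6 + t^5 + t^4 + t + 1.
None equal 1, so t has full order 1023; f is primitive.

Yes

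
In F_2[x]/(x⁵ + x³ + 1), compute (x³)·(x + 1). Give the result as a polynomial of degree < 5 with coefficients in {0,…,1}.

x^4 + x^3

Multiply in F_2[x]: (x³)·(x + 1) = x⁴ + x³.
Reduced: x⁴ + x³.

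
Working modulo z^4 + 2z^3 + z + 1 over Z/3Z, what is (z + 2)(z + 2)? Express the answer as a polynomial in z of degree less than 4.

Multiply in Z/3Z[z]: (z + 2)·(z + 2) = z^2 + z + 1.
Reduced: z^2 + z + 1.

z^2 + z + 1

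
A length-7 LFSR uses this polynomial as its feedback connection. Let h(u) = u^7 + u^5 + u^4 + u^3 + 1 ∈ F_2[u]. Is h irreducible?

Check for roots in F_2: h(0) = 1; h(1) = 1.
No roots, so no linear factors.
Monic irreducibles of degree 2 over GF(2): u^2 + u + 1.
None of them divide h (all give nonzero remainder).
Monic irreducibles of degree 3 over GF(2): u^3 + u + 1, u^3 + u^2 + 1.
None of them divide h (all give nonzero remainder).
No irreducible factor of degree ≤ 3 exists, so h is irreducible over GF(2).

Yes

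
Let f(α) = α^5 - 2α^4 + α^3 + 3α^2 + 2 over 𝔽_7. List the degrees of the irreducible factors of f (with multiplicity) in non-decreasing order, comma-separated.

Complete factorization: f(α) = (α^5 - 2α^4 + α^3 + 3α^2 + 2).
Factor degrees with multiplicity: 5 = 5.

5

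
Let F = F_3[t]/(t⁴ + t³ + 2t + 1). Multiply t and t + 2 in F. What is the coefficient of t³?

Multiply in F_3[t]: (t)·(t + 2) = t² + 2t.
Reduced: t² + 2t.

0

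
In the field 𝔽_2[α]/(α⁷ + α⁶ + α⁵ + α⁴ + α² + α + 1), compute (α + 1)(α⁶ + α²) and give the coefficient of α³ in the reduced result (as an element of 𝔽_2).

Multiply in 𝔽_2[α]: (α + 1)·(α⁶ + α²) = α⁷ + α⁶ + α³ + α².
Reduce using α⁷ ≡ α⁶ + α⁵ + α⁴ + α² + α + 1 (mod α⁷ + α⁶ + α⁵ + α⁴ + α² + α + 1).
Reduced: α⁵ + α⁴ + α³ + α + 1.

1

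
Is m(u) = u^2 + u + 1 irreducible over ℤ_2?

Yes

Check for roots in ℤ_2: m(0) = 1; m(1) = 1.
No roots. A degree-2 polynomial over a field with no linear factor is irreducible.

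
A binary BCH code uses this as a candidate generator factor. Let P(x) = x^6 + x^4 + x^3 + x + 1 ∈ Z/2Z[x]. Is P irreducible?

Check for roots in Z/2Z: P(0) = 1; P(1) = 1.
No roots, so no linear factors.
Monic irreducibles of degree 2 over GF(2): x^2 + x + 1.
None of them divide P (all give nonzero remainder).
Monic irreducibles of degree 3 over GF(2): x^3 + x + 1, x^3 + x^2 + 1.
None of them divide P (all give nonzero remainder).
No irreducible factor of degree ≤ 3 exists, so P is irreducible over GF(2).

Yes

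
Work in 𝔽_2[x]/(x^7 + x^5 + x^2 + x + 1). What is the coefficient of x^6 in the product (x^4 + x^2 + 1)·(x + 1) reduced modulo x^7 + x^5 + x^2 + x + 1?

0

Multiply in 𝔽_2[x]: (x^4 + x^2 + 1)·(x + 1) = x^5 + x^4 + x^3 + x^2 + x + 1.
Reduced: x^5 + x^4 + x^3 + x^2 + x + 1.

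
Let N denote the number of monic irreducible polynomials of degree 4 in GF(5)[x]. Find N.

150

The number of monic irreducibles of degree 4 over GF(5) is (1/4)·Σ_{d∣4} μ(4/d) 5^d.
Divisors of 4: 1, 2, 4; μ(4/d) for each: 0, -1, 1.
Σ = − 5^2 + 5^4 = 600.
N = 600/4 = 150.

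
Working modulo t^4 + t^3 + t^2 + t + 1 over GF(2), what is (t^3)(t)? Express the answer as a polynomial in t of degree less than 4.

Multiply in GF(2)[t]: (t^3)·(t) = t^4.
Reduce using t^4 ≡ t^3 + t^2 + t + 1 (mod t^4 + t^3 + t^2 + t + 1).
Reduced: t^3 + t^2 + t + 1.

t^3 + t^2 + t + 1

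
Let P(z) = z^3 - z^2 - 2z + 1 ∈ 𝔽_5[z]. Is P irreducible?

Yes

Check for roots in 𝔽_5: P(0) = 1; P(1) = 4; P(2) = 1; P(3) = 3; P(4) = 1.
No roots. A degree-3 polynomial over a field with no linear factor is irreducible.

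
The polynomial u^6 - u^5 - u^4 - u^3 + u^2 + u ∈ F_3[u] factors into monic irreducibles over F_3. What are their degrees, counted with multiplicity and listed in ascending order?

1, 1, 1, 1, 2

Write h(u) = u^6 - u^5 - u^4 - u^3 + u^2 + u.
Roots in F_3: h(0) = 0 → root; h(1) = 0 → root; h(2) = 2.
Linear factors from roots: (u), (u - 1).
Complete factorization: h(u) = (u)·(u - 1)^3·(u^2 - u - 1).
Factor degrees with multiplicity: 1 + 1 + 1 + 1 + 2 = 6.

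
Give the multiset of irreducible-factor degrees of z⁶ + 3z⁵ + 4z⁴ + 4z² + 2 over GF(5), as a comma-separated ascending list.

Write f(z) = z⁶ + 3z⁵ + 4z⁴ + 4z² + 2.
Roots in GF(5): f(0) = 2; f(1) = 4; f(2) = 2; f(3) = 0 → root; f(4) = 3.
Linear factors from roots: (z + 2).
Complete factorization: f(z) = (z + 2)·(z² + 2z + 3)·(z³ + 4z² + z + 2).
Factor degrees with multiplicity: 1 + 2 + 3 = 6.

1, 2, 3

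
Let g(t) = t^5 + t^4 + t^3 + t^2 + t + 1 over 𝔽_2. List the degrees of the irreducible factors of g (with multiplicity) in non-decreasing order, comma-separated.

Roots in 𝔽_2: g(0) = 1; g(1) = 0 → root.
Linear factors from roots: (t + 1).
Complete factorization: g(t) = (t + 1)·(t^2 + t + 1)^2.
Factor degrees with multiplicity: 1 + 2 + 2 = 5.

1, 2, 2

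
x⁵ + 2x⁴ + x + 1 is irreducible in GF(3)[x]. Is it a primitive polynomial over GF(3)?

Yes

Write f(x) = x⁵ + 2x⁴ + x + 1.
|GF(3^5)^×| = 3^5 − 1 = 242. Prime factorization: 242 = 2·11^2.
f is primitive ⇔ x has order 242 in GF(3)[x]/(f), i.e. x^(242/q) ≠ 1 for each prime q | 242.
x^(121) mod f = 2.
x^(22) mod f = x⁴ + x³ + 2x + 1.
None equal 1, so x has full order 242; f is primitive.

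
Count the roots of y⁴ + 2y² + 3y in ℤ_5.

3

Write f(y) = y⁴ + 2y² + 3y.
Evaluate at each of the 5 elements of ℤ_5:
f(0) = 0 → root; f(1) = 1; f(2) = 0 → root; f(3) = 3; f(4) = 0 → root.
Roots: {0, 2, 4}.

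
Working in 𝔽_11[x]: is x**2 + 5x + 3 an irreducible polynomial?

Yes

Write g(x) = x**2 + 5x + 3.
Check each element of 𝔽_11 for a root: g(0)=3, g(1)=9, g(2)=6, g(3)=5, g(4)=6, g(5)=9, g(6)=3, g(7)=10, g(8)=8, g(9)=8, g(10)=10.
No roots. A degree-2 polynomial over a field with no linear factor is irreducible.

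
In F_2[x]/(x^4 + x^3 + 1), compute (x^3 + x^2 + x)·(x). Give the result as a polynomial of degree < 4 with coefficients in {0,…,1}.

x^2 + 1

Multiply in F_2[x]: (x^3 + x^2 + x)·(x) = x^4 + x^3 + x^2.
Reduce using x^4 ≡ x^3 + 1 (mod x^4 + x^3 + 1).
Reduced: x^2 + 1.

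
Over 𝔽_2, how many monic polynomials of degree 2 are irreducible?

1

Gauss's count: N_{2}(2) = (1/2) Σ_{d|2} μ(2/d)·2^d.
Divisors of 2: 1, 2; μ(2/d) for each: -1, 1.
Σ = − 2^1 + 2^2 = 2.
N = 2/2 = 1.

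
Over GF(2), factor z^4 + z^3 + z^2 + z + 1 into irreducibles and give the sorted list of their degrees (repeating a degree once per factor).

4

Write g(z) = z^4 + z^3 + z^2 + z + 1.
Roots in GF(2): g(0) = 1; g(1) = 1.
Complete factorization: g(z) = (z^4 + z^3 + z^2 + z + 1).
Factor degrees with multiplicity: 4 = 4.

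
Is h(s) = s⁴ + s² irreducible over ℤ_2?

No

Check for roots in ℤ_2: h(0) = 0 → root; h(1) = 0 → root.
h(0) = 0, so (s) divides h(s); h is reducible.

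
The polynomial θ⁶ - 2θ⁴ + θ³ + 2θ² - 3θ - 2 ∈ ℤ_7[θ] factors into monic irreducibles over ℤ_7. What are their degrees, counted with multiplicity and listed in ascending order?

6

Write g(θ) = θ⁶ - 2θ⁴ + θ³ + 2θ² - 3θ - 2.
Complete factorization: g(θ) = (θ⁶ - 2θ⁴ + θ³ + 2θ² - 3θ - 2).
Factor degrees with multiplicity: 6 = 6.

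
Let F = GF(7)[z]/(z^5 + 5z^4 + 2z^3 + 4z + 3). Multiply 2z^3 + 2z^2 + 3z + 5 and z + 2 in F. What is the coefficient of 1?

3

Multiply in GF(7)[z]: (2z^3 + 2z^2 + 3z + 5)·(z + 2) = 2z^4 + 6z^3 + 4z + 3.
Reduced: 2z^4 + 6z^3 + 4z + 3.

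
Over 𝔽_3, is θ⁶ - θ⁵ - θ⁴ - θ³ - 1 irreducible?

No

Write g(θ) = θ⁶ - θ⁵ - θ⁴ - θ³ - 1.
Check for roots in 𝔽_3: g(0) = 2; g(1) = 0 → root; g(2) = 1.
g(1) = 0, so (θ − 1) divides g(θ); g is reducible.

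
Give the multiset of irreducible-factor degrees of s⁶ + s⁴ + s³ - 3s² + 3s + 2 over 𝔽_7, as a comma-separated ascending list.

1, 1, 1, 3

Write g(s) = s⁶ + s⁴ + s³ - 3s² + 3s + 2.
Linear factors from roots: (s - 2), (s + 3), (s + 2).
Complete factorization: g(s) = (s + 2)·(s + 3)·(s - 2)·(s³ - 3s² + 1).
Factor degrees with multiplicity: 1 + 1 + 1 + 3 = 6.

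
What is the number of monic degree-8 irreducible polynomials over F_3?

810

By the necklace-counting formula, N_3(8) = (1/8) Σ_{d|8} μ(8/d)·3^d.
Divisors of 8: 1, 2, 4, 8; μ(8/d) for each: 0, 0, -1, 1.
Σ = − 3^4 + 3^8 = 6480.
N = 6480/8 = 810.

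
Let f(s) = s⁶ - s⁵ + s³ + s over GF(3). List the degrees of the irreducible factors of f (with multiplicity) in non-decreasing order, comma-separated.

1, 1, 2, 2

Roots in GF(3): f(0) = 0 → root; f(1) = 2; f(2) = 0 → root.
Linear factors from roots: (s), (s + 1).
Complete factorization: f(s) = (s)·(s + 1)·(s² - s - 1)^2.
Factor degrees with multiplicity: 1 + 1 + 2 + 2 = 6.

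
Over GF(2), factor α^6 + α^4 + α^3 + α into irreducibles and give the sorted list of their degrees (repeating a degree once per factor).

1, 1, 1, 1, 2

Write f(α) = α^6 + α^4 + α^3 + α.
Roots in GF(2): f(0) = 0 → root; f(1) = 0 → root.
Linear factors from roots: (α), (α + 1).
Complete factorization: f(α) = (α)·(α + 1)^3·(α^2 + α + 1).
Factor degrees with multiplicity: 1 + 1 + 1 + 1 + 2 = 6.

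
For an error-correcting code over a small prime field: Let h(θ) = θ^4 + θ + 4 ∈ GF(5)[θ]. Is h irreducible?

Check for roots in GF(5): h(0) = 4; h(1) = 1; h(2) = 2; h(3) = 3; h(4) = 4.
No roots, so no linear factors.
Degree-2 irreducible divisors: test the 10 monic irreducibles of degree 2 over GF(5).
None of them divide h (all give nonzero remainder).
No irreducible factor of degree ≤ 2 exists, so h is irreducible over GF(5).

Yes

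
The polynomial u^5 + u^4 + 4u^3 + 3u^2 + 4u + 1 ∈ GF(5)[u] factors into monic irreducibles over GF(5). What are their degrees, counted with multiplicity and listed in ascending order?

Write f(u) = u^5 + u^4 + 4u^3 + 3u^2 + 4u + 1.
Roots in GF(5): f(0) = 1; f(1) = 4; f(2) = 1; f(3) = 2; f(4) = 1.
Complete factorization: f(u) = (u^2 + 4u + 1)·(u^3 + 2u^2 + 1).
Factor degrees with multiplicity: 2 + 3 = 5.

2, 3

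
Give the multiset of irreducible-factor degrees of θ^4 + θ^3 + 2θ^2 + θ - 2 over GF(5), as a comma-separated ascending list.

Write g(θ) = θ^4 + θ^3 + 2θ^2 + θ - 2.
Roots in GF(5): g(0) = 3; g(1) = 3; g(2) = 2; g(3) = 2; g(4) = 4.
Complete factorization: g(θ) = (θ^4 + θ^3 + 2θ^2 + θ - 2).
Factor degrees with multiplicity: 4 = 4.

4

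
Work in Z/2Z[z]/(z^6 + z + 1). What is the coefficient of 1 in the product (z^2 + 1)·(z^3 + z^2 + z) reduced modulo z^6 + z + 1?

0

Multiply in Z/2Z[z]: (z^2 + 1)·(z^3 + z^2 + z) = z^5 + z^4 + z^2 + z.
Reduced: z^5 + z^4 + z^2 + z.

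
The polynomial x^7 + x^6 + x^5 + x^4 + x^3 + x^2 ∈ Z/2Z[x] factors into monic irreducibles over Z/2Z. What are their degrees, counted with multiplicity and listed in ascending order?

Write h(x) = x^7 + x^6 + x^5 + x^4 + x^3 + x^2.
Roots in Z/2Z: h(0) = 0 → root; h(1) = 0 → root.
Linear factors from roots: (x), (x + 1).
Complete factorization: h(x) = (x + 1)·(x)^2·(x^2 + x + 1)^2.
Factor degrees with multiplicity: 1 + 1 + 1 + 2 + 2 = 7.

1, 1, 1, 2, 2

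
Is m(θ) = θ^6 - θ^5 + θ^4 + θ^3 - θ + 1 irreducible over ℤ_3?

Check for roots in ℤ_3: m(0) = 1; m(1) = 2; m(2) = 1.
No roots, so no linear factors.
Monic irreducibles of degree 2 over GF(3): θ^2 + 1, θ^2 + θ - 1, θ^2 - θ - 1.
None of them divide m (all give nonzero remainder).
Degree-3 irreducible divisors: test the 8 monic irreducibles of degree 3 over GF(3).
None of them divide m (all give nonzero remainder).
No irreducible factor of degree ≤ 3 exists, so m is irreducible over GF(3).

Yes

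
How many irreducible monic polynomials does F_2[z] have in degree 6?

9

Gauss's count: N_{2}(6) = (1/6) Σ_{d|6} μ(6/d)·2^d.
Divisors of 6: 1, 2, 3, 6; μ(6/d) for each: 1, -1, -1, 1.
Σ = 2^1 − 2^2 − 2^3 + 2^6 = 54.
N = 54/6 = 9.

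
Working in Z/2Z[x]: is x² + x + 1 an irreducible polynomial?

Write P(x) = x² + x + 1.
Check for roots in Z/2Z: P(0) = 1; P(1) = 1.
No roots. A degree-2 polynomial over a field with no linear factor is irreducible.

Yes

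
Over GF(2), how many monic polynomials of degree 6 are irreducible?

9

Gauss's count: N_{2}(6) = (1/6) Σ_{d|6} μ(6/d)·2^d.
Divisors of 6: 1, 2, 3, 6; μ(6/d) for each: 1, -1, -1, 1.
Σ = 2^1 − 2^2 − 2^3 + 2^6 = 54.
N = 54/6 = 9.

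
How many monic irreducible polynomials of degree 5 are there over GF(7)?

Gauss's count: N_{7}(5) = (1/5) Σ_{d|5} μ(5/d)·7^d.
Divisors of 5: 1, 5; μ(5/d) for each: -1, 1.
Σ = − 7^1 + 7^5 = 16800.
N = 16800/5 = 3360.

3360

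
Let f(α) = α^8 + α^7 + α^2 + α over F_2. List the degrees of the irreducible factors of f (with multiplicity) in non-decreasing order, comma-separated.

Roots in F_2: f(0) = 0 → root; f(1) = 0 → root.
Linear factors from roots: (α), (α + 1).
Complete factorization: f(α) = (α)·(α + 1)^3·(α^2 + α + 1)^2.
Factor degrees with multiplicity: 1 + 1 + 1 + 1 + 2 + 2 = 8.

1, 1, 1, 1, 2, 2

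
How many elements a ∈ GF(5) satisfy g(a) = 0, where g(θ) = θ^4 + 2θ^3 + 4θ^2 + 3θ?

Evaluate at each of the 5 elements of GF(5):
g(0) = 0 → root; g(1) = 0 → root; g(2) = 4; g(3) = 0 → root; g(4) = 0 → root.
Roots: {0, 1, 3, 4}.

4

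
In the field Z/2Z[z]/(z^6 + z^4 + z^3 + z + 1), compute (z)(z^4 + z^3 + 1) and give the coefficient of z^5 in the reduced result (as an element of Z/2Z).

Multiply in Z/2Z[z]: (z)·(z^4 + z^3 + 1) = z^5 + z^4 + z.
Reduced: z^5 + z^4 + z.

1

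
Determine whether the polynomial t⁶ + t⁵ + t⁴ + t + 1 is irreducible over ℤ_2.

Yes

Write h(t) = t⁶ + t⁵ + t⁴ + t + 1.
Check for roots in ℤ_2: h(0) = 1; h(1) = 1.
No roots, so no linear factors.
Monic irreducibles of degree 2 over GF(2): t² + t + 1.
None of them divide h (all give nonzero remainder).
Monic irreducibles of degree 3 over GF(2): t³ + t + 1, t³ + t² + 1.
None of them divide h (all give nonzero remainder).
No irreducible factor of degree ≤ 3 exists, so h is irreducible over GF(2).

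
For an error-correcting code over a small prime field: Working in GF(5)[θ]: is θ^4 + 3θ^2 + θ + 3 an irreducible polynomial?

Write m(θ) = θ^4 + 3θ^2 + θ + 3.
Check for roots in GF(5): m(0) = 3; m(1) = 3; m(2) = 3; m(3) = 4; m(4) = 1.
No roots, so no linear factors.
Degree-2 irreducible divisors: test the 10 monic irreducibles of degree 2 over GF(5).
None of them divide m (all give nonzero remainder).
No irreducible factor of degree ≤ 2 exists, so m is irreducible over GF(5).

Yes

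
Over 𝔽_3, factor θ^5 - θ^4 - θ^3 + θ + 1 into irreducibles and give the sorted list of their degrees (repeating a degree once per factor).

Write h(θ) = θ^5 - θ^4 - θ^3 + θ + 1.
Roots in 𝔽_3: h(0) = 1; h(1) = 1; h(2) = 2.
Complete factorization: h(θ) = (θ^2 + 1)·(θ^3 - θ^2 + θ + 1).
Factor degrees with multiplicity: 2 + 3 = 5.

2, 3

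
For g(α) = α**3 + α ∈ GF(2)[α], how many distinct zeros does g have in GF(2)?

Evaluate at each of the 2 elements of GF(2):
g(0) = 0 → root; g(1) = 0 → root.
Roots: {0, 1}.

2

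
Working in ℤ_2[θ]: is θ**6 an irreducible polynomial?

No

Write m(θ) = θ**6.
Check for roots in ℤ_2: m(0) = 0 → root; m(1) = 1.
m(0) = 0, so (θ) divides m(θ); m is reducible.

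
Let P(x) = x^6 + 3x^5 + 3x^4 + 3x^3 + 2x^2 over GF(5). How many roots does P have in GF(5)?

4

Evaluate at each of the 5 elements of GF(5):
P(0) = 0 → root; P(1) = 2; P(2) = 0 → root; P(3) = 0 → root; P(4) = 0 → root.
Roots: {0, 2, 3, 4}.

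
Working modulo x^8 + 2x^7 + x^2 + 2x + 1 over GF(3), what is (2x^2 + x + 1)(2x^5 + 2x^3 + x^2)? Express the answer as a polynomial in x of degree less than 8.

Multiply in GF(3)[x]: (2x^2 + x + 1)·(2x^5 + 2x^3 + x^2) = x^7 + 2x^6 + x^4 + x^2.
Reduced: x^7 + 2x^6 + x^4 + x^2.

x^7 + 2x^6 + x^4 + x^2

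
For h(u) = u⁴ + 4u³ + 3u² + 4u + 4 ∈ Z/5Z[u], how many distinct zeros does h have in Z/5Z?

1

Evaluate at each of the 5 elements of Z/5Z:
h(0) = 4; h(1) = 1; h(2) = 2; h(3) = 2; h(4) = 0 → root.
Roots: {4}.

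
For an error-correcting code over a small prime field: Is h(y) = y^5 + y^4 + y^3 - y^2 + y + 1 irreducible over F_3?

Check for roots in F_3: h(0) = 1; h(1) = 1; h(2) = 1.
No roots, so no linear factors.
Monic irreducibles of degree 2 over GF(3): y^2 + 1, y^2 + y - 1, y^2 - y - 1.
None of them divide h (all give nonzero remainder).
No irreducible factor of degree ≤ 2 exists, so h is irreducible over GF(3).

Yes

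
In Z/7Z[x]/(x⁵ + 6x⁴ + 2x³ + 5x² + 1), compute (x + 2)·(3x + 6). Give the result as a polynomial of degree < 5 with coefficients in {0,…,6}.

Multiply in Z/7Z[x]: (x + 2)·(3x + 6) = 3x² + 5x + 5.
Reduced: 3x² + 5x + 5.

3x^2 + 5x + 5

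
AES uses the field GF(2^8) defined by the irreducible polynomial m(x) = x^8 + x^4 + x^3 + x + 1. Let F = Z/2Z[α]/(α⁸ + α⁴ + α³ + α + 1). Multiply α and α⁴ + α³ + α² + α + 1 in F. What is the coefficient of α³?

1

Multiply in Z/2Z[α]: (α)·(α⁴ + α³ + α² + α + 1) = α⁵ + α⁴ + α³ + α² + α.
Reduced: α⁵ + α⁴ + α³ + α² + α.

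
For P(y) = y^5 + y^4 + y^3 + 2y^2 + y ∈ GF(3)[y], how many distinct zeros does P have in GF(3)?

3

Evaluate at each of the 3 elements of GF(3):
P(0) = 0 → root; P(1) = 0 → root; P(2) = 0 → root.
Roots: {0, 1, 2}.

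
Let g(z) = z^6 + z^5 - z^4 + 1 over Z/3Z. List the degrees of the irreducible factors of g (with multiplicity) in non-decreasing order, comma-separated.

Roots in Z/3Z: g(0) = 1; g(1) = 2; g(2) = 0 → root.
Linear factors from roots: (z + 1).
Complete factorization: g(z) = (z + 1)^2·(z^4 - z^3 + z + 1).
Factor degrees with multiplicity: 1 + 1 + 4 = 6.

1, 1, 4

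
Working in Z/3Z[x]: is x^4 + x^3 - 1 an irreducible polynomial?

Write m(x) = x^4 + x^3 - 1.
Check for roots in Z/3Z: m(0) = 2; m(1) = 1; m(2) = 2.
No roots, so no linear factors.
Monic irreducibles of degree 2 over GF(3): x^2 + 1, x^2 + x - 1, x^2 - x - 1.
None of them divide m (all give nonzero remainder).
No irreducible factor of degree ≤ 2 exists, so m is irreducible over GF(3).

Yes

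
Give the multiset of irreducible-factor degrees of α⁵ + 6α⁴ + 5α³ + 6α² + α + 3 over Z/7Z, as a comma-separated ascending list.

1, 1, 1, 2

Write f(α) = α⁵ + 6α⁴ + 5α³ + 6α² + α + 3.
Linear factors from roots: (α + 4), (α + 2).
Complete factorization: f(α) = (α + 2)·(α + 4)^2·(α² + 3α + 6).
Factor degrees with multiplicity: 1 + 1 + 1 + 2 = 5.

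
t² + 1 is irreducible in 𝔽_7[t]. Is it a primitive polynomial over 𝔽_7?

No

Write f(t) = t² + 1.
|GF(7^2)^×| = 7^2 − 1 = 48. Prime factorization: 48 = 2^4·3.
f is primitive ⇔ t has order 48 in GF(7)[t]/(f), i.e. t^(48/q) ≠ 1 for each prime q | 48.
t^(24) mod f = 1
t^(16) mod f = 1
Since t^(24) = 1, the order of t divides 24 < 48; not primitive.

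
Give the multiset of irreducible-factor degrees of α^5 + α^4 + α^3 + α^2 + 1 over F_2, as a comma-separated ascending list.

5

Write g(α) = α^5 + α^4 + α^3 + α^2 + 1.
Roots in F_2: g(0) = 1; g(1) = 1.
Complete factorization: g(α) = (α^5 + α^4 + α^3 + α^2 + 1).
Factor degrees with multiplicity: 5 = 5.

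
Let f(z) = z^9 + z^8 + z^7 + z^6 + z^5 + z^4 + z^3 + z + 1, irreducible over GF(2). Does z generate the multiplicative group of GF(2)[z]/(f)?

|GF(2^9)^×| = 2^9 − 1 = 511. Prime factorization: 511 = 7·73.
f is primitive ⇔ z has order 511 in GF(2)[z]/(f), i.e. z^(511/q) ≠ 1 for each prime q | 511.
z^(73) mod f = z^6 + z^5 + z^2.
z^(7) mod f = z^7.
None equal 1, so z has full order 511; f is primitive.

Yes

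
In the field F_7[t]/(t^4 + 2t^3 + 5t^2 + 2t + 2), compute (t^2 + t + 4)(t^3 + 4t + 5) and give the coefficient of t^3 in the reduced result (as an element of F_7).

5

Multiply in F_7[t]: (t^2 + t + 4)·(t^3 + 4t + 5) = t^5 + t^4 + t^3 + 2t^2 + 6.
Reduce using t^4 ≡ 5t^3 + 2t^2 + 5t + 5 (mod t^4 + 2t^3 + 5t^2 + 2t + 2).
Reduced: 5t^3 + 5t^2 + 1.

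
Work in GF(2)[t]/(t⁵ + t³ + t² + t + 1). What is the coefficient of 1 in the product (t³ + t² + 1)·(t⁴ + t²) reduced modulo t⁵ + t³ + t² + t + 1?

Multiply in GF(2)[t]: (t³ + t² + 1)·(t⁴ + t²) = t⁷ + t⁶ + t⁵ + t².
Reduce using t⁵ ≡ t³ + t² + t + 1 (mod t⁵ + t³ + t² + t + 1).
Reduced: t² + t.

0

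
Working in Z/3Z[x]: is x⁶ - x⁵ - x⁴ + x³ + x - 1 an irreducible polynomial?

Write m(x) = x⁶ - x⁵ - x⁴ + x³ + x - 1.
Check for roots in Z/3Z: m(0) = 2; m(1) = 0 → root; m(2) = 1.
m(1) = 0, so (x − 1) divides m(x); m is reducible.

No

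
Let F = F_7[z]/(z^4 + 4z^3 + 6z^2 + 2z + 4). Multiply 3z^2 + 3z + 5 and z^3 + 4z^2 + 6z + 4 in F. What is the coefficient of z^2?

Multiply in F_7[z]: (3z^2 + 3z + 5)·(z^3 + 4z^2 + 6z + 4) = 3z^5 + z^4 + z^2 + 6.
Reduce using z^4 ≡ 3z^3 + z^2 + 5z + 3 (mod z^4 + 4z^3 + 6z^2 + 2z + 4).
Reduced: 5z^3 + 5z^2 + 3z + 1.

5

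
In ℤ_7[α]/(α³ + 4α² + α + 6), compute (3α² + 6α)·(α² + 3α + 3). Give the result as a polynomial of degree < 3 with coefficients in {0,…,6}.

5α^2 + 4α + 3

Multiply in ℤ_7[α]: (3α² + 6α)·(α² + 3α + 3) = 3α⁴ + α³ + 6α² + 4α.
Reduce using α³ ≡ 3α² + 6α + 1 (mod α³ + 4α² + α + 6).
Reduced: 5α² + 4α + 3.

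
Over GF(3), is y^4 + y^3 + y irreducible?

Write P(y) = y^4 + y^3 + y.
Check for roots in GF(3): P(0) = 0 → root; P(1) = 0 → root; P(2) = 2.
P(0) = 0, so (y) divides P(y); P is reducible.

No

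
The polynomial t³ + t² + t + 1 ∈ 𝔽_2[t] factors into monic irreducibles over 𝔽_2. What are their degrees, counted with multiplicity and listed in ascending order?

Write h(t) = t³ + t² + t + 1.
Roots in 𝔽_2: h(0) = 1; h(1) = 0 → root.
Linear factors from roots: (t + 1).
Complete factorization: h(t) = (t + 1)^3.
Factor degrees with multiplicity: 1 + 1 + 1 = 3.

1, 1, 1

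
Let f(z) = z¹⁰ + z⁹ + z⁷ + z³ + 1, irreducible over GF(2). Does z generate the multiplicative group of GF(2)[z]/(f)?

Yes

|GF(2^10)^×| = 2^10 − 1 = 1023. Prime factorization: 1023 = 3·11·31.
f is primitive ⇔ z has order 1023 in GF(2)[z]/(f), i.e. z^(1023/q) ≠ 1 for each prime q | 1023.
z^(341) mod f = z⁹ + z⁸ + z⁶ + z⁵ + z³ + z² + z.
z^(93) mod f = z⁹ + z⁸ + z⁷ + z⁶ + z⁵ + 1.
z^(33) mod f = z⁹ + z⁴ + z³ + z².
None equal 1, so z has full order 1023; f is primitive.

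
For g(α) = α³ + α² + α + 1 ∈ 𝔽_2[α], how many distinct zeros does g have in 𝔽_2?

Evaluate at each of the 2 elements of 𝔽_2:
g(0) = 1; g(1) = 0 → root.
Roots: {1}.

1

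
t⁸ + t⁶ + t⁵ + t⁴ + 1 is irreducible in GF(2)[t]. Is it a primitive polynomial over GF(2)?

Yes

Write f(t) = t⁸ + t⁶ + t⁵ + t⁴ + 1.
|GF(2^8)^×| = 2^8 − 1 = 255. Prime factorization: 255 = 3·5·17.
f is primitive ⇔ t has order 255 in GF(2)[t]/(f), i.e. t^(255/q) ≠ 1 for each prime q | 255.
t^(85) mod f = t⁷ + t⁶ + t⁴ + t³ + t + 1.
t^(51) mod f = t⁶ + t³ + t² + 1.
t^(15) mod f = t⁷ + t⁶ + 1.
None equal 1, so t has full order 255; f is primitive.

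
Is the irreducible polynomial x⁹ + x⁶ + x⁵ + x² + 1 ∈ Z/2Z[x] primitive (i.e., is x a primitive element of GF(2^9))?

No

Write f(x) = x⁹ + x⁶ + x⁵ + x² + 1.
|GF(2^9)^×| = 2^9 − 1 = 511. Prime factorization: 511 = 7·73.
f is primitive ⇔ x has order 511 in GF(2)[x]/(f), i.e. x^(511/q) ≠ 1 for each prime q | 511.
x^(73) mod f = 1
x^(7) mod f = x⁷.
Since x^(73) = 1, the order of x divides 73 < 511; not primitive.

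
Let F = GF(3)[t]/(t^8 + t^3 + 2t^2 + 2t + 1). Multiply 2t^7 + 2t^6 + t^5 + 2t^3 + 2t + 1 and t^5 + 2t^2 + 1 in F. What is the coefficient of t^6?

1

Multiply in GF(3)[t]: (2t^7 + 2t^6 + t^5 + 2t^3 + 2t + 1)·(t^5 + 2t^2 + 1) = 2t^12 + 2t^11 + t^10 + t^9 + t^7 + t^6 + 2t^2 + 2t + 1.
Reduce using t^8 ≡ 2t^3 + t^2 + t + 2 (mod t^8 + t^3 + 2t^2 + 2t + 1).
Reduced: 2t^7 + t^6 + 2t^2 + t + 1.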